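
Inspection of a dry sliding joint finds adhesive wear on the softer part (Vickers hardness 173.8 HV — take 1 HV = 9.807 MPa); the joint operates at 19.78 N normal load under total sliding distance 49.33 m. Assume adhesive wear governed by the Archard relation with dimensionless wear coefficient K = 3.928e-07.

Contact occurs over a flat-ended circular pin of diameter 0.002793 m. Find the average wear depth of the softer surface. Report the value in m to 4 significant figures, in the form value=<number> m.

Intermediates appear rounded. All working math carries full precision, and rounded just once to 4 significant figures.
Convert: Hardness H = 173.8 HV × 9.807 MPa/HV = 1704 MPa = 1.704e+09 Pa.
Convert: Contact area A = π·d²/4 = π·(0.002793 m)²/4 = 6.127e-06 m².
Restated in SI base units: W = 19.78 N, H = 1.704e+09 Pa, K = 3.928e-07.
Archard volume V = K·W·L/H = 3.928e-07 · 19.78 · 49.33 / 1.704e+09 = 2.249e-13 m³.
Depth of wear h = V/A = 2.249e-13 / 6.127e-06 = 3.670e-08 m.

value=3.670e-08 m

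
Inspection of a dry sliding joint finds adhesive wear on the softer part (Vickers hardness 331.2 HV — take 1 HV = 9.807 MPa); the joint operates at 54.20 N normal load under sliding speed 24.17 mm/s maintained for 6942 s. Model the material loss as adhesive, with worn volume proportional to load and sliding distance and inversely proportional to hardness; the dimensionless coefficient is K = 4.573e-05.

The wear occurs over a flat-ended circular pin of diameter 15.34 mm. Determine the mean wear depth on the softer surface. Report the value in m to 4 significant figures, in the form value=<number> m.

The intermediates are displayed rounded, and the computation maintains full precision, and rounded once at the end to four significant figures.
Convert: Sliding speed v = 24.17 mm/s = 0.02417 m/s. Distance covered L = v·t = 0.02417 m/s × 6942 s = 167.8 m.
Convert: Hardness H = 331.2 HV × 9.807 MPa/HV = 3248 MPa = 3.248e+09 Pa.
Convert: Pin diameter d = 15.34 mm = 0.01534 m. Contact area A = π·d²/4 = π·(0.01534 m)²/4 = 1.848e-04 m².
Working in SI base units: W = 54.20 N, H = 3.248e+09 Pa, K = 4.573e-05.
Volume removed: V = K·W·L/H = 4.573e-05 · 54.20 · 167.8 / 3.248e+09 = 1.280e-10 m³.
Mean depth h = V/A = 1.280e-10 / 1.848e-04 = 6.928e-07 m.

value=6.928e-07 m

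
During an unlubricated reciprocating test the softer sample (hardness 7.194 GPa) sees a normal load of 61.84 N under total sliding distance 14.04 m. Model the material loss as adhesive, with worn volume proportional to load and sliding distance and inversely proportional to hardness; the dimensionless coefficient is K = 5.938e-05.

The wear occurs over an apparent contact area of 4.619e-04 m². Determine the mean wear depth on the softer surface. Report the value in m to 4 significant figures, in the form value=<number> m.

The computation runs at full float precision. The intermediates are displayed rounded, and a lone final rounding to four significant digits.
Convert: Hardness H = 7.194 GPa = 7.194e+09 Pa.
In SI base units: W = 61.84 N, H = 7.194e+09 Pa, K = 5.938e-05.
Volume removed: V = K·W·L/H = 5.938e-05 · 61.84 · 14.04 / 7.194e+09 = 7.166e-12 m³.
Depth h = V/A = 7.166e-12 / 4.619e-04 = 1.552e-08 m.

value=1.552e-08 m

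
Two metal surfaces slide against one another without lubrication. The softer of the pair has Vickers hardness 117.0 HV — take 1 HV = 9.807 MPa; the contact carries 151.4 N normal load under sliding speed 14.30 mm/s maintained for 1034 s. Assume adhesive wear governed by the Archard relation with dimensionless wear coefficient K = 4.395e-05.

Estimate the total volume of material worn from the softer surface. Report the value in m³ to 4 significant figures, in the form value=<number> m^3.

Every step holds full float precision; the intermediates are shown rounded; rounded once at the end: four significant digits.
Sliding speed v = 14.30 mm/s = 0.01430 m/s. The distance L = v·t = 0.01430 m/s × 1034 s = 14.79 m.
Hardness H = 117.0 HV × 9.807 MPa/HV = 1147 MPa = 1.147e+09 Pa.
As SI base values: W = 151.4 N, H = 1.147e+09 Pa, K = 4.395e-05.
Worn volume V = K·W·L/H = 4.395e-05 · 151.4 · 14.79 / 1.147e+09 = 8.575e-11 m³.

value=8.575e-11 m^3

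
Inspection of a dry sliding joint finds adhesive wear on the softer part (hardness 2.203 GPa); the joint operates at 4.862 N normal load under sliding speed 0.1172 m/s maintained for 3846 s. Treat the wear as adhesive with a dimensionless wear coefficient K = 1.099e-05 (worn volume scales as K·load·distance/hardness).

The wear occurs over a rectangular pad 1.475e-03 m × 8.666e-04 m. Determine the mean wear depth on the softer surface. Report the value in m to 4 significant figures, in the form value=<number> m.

All arithmetic holds full precision — shown intermediates are rounded, and rounded once at the end to 4 significant figures.
Convert: Distance covered L = v·t = 0.1172 m/s × 3846 s = 450.8 m.
Convert: Hardness H = 2.203 GPa = 2.203e+09 Pa.
Convert: Contact area A = 1.475e-03 m × 8.666e-04 m = 1.278e-06 m².
In SI base units: W = 4.862 N, H = 2.203e+09 Pa, K = 1.099e-05.
The Archard volume V = K·W·L/H = 1.099e-05 · 4.862 · 450.8 / 2.203e+09 = 1.093e-11 m³.
Mean wear depth h = V/A = 1.093e-11 / 1.278e-06 = 8.553e-06 m.

value=8.553e-06 m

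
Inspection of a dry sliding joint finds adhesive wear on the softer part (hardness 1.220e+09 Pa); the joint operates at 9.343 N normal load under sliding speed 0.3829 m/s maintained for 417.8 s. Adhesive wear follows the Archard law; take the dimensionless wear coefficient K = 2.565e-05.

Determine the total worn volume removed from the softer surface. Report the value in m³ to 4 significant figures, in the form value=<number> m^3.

value=3.142e-11 m^3

The intermediates are displayed rounded, and the computation carries full precision, and rounded once at the end, at four significant digits.
Total distance L = v·t = 0.3829 m/s × 417.8 s = 160.0 m.
In SI base units, W = 9.343 N, H = 1.220e+09 Pa, K = 2.565e-05.
Wear volume V = K·W·L/H = 2.565e-05 · 9.343 · 160.0 / 1.220e+09 = 3.142e-11 m³.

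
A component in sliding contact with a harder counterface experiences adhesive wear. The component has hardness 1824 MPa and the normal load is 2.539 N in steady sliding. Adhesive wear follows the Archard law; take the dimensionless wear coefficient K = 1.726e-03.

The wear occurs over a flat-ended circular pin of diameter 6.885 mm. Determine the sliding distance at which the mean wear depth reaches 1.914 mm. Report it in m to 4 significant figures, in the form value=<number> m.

value=2.966e+04 m

The intermediates are printed rounded; the computation runs at exact precision. Rounded once at the end: four significant digits.
Hardness H = 1824 MPa = 1.824e+09 Pa.
Pin diameter d = 6.885 mm = 0.006885 m. Contact area A = π·d²/4 = π·(0.006885 m)²/4 = 3.723e-05 m².
Depth limit h_lim = 1.914 mm = 0.001914 m.
SI base units throughout: W = 2.539 N, H = 1.824e+09 Pa, K = 1.726e-03.
Allowed volume V_lim = h_lim·A = 0.001914 · 3.723e-05 = 7.126e-08 m³.
So the life L = V_lim·H/(K·W) = 7.126e-08 · 1.824e+09 / (1.726e-03 · 2.539) = 2.966e+04 m.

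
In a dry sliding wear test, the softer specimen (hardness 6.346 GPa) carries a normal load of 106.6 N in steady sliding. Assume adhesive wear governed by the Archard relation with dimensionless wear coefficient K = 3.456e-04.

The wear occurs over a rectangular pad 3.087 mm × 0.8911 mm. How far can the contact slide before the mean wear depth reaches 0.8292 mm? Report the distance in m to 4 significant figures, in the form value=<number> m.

value=392.9 m

The intermediates are displayed rounded — the algebra runs at full float precision; one final rounding to 4 significant digits.
Hardness H = 6.346 GPa = 6.346e+09 Pa.
Pad sides 3.087 mm × 0.8911 mm = 3.087e-03 m × 8.911e-04 m. Contact area A = 3.087e-03 m × 8.911e-04 m = 2.751e-06 m².
Depth limit h_lim = 0.8292 mm = 8.292e-04 m.
Working in SI base units: W = 106.6 N, H = 6.346e+09 Pa, K = 3.456e-04.
Allowed volume V_lim = h_lim·A = 8.292e-04 · 2.751e-06 = 2.281e-09 m³.
Thus life L = V_lim·H/(K·W) = 2.281e-09 · 6.346e+09 / (3.456e-04 · 106.6) = 392.9 m.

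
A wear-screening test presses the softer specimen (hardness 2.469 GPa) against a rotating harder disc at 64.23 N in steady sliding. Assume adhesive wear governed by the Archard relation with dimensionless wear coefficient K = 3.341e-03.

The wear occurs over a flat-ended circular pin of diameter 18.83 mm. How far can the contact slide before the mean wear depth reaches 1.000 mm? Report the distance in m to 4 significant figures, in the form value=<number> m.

Intermediates are printed rounded. The algebra keeps full float precision, and rounded once at the end, at 4 significant figures.
Convert: Hardness H = 2.469 GPa = 2.469e+09 Pa.
Convert: Pin diameter d = 18.83 mm = 0.01883 m. Contact area A = π·d²/4 = π·(0.01883 m)²/4 = 2.785e-04 m².
Convert: Depth limit h_lim = 1.000 mm = 0.001000 m.
Expressed in SI base units: W = 64.23 N, H = 2.469e+09 Pa, K = 3.341e-03.
Volume at the limit: V_lim = h_lim·A = 0.001000 · 2.785e-04 = 2.785e-07 m³.
Sliding life L = V_lim·H/(K·W) = 2.785e-07 · 2.469e+09 / (3.341e-03 · 64.23) = 3204 m.

value=3204 m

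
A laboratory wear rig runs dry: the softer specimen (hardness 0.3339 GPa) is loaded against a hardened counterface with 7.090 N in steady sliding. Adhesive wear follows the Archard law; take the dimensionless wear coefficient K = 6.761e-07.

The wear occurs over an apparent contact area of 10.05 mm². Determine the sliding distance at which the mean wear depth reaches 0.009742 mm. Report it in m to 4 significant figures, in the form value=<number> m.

value=6820 m

All arithmetic keeps exact precision, and displayed values are rounded; a single final rounding, at four significant digits.
Hardness H = 0.3339 GPa = 3.339e+08 Pa.
Contact area A = 10.05 mm² = 1.005e-05 m².
Depth limit h_lim = 0.009742 mm = 9.742e-06 m.
SI base units throughout: W = 7.090 N, H = 3.339e+08 Pa, K = 6.761e-07.
At the depth limit, V_lim = h_lim·A = 9.742e-06 · 1.005e-05 = 9.791e-11 m³.
So the life L = V_lim·H/(K·W) = 9.791e-11 · 3.339e+08 / (6.761e-07 · 7.090) = 6820 m.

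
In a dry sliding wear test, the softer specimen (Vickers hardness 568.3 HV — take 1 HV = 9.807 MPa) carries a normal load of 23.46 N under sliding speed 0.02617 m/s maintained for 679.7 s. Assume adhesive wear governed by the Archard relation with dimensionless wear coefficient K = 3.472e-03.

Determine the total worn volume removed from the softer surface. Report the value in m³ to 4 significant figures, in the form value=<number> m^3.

Displayed values are rounded. The computation maintains full precision, and rounded once at the end to four significant digits.
Distance covered L = v·t = 0.02617 m/s × 679.7 s = 17.79 m.
Hardness H = 568.3 HV × 9.807 MPa/HV = 5573 MPa = 5.573e+09 Pa.
Working in SI base units: W = 23.46 N, H = 5.573e+09 Pa, K = 3.472e-03.
Archard relation: V = K·W·L/H = 3.472e-03 · 23.46 · 17.79 / 5.573e+09 = 2.600e-10 m³.

value=2.600e-10 m^3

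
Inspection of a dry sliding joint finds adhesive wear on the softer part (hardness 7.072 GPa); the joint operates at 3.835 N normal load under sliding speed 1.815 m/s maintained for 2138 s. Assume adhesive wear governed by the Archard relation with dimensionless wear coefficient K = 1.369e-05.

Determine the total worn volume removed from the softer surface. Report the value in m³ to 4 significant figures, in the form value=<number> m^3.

value=2.881e-11 m^3

Shown intermediates are rounded — all working math runs at exact precision, and rounded once at the end: four significant digits.
Distance covered L = v·t = 1.815 m/s × 2138 s = 3880 m.
Hardness H = 7.072 GPa = 7.072e+09 Pa.
As SI base values: W = 3.835 N, H = 7.072e+09 Pa, K = 1.369e-05.
Worn volume V = K·W·L/H = 1.369e-05 · 3.835 · 3880 / 7.072e+09 = 2.881e-11 m³.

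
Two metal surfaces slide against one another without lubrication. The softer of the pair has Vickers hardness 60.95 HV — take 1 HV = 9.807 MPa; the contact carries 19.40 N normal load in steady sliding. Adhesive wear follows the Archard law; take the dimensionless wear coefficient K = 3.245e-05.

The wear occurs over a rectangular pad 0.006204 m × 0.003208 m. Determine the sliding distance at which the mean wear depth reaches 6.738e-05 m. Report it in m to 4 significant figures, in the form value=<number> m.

Printed values are rounded. All arithmetic keeps exact precision, and one final rounding to four significant digits.
Convert: Hardness H = 60.95 HV × 9.807 MPa/HV = 597.7 MPa = 5.977e+08 Pa.
Convert: Contact area A = 0.006204 m × 0.003208 m = 1.990e-05 m².
As SI base values: W = 19.40 N, H = 5.977e+08 Pa, K = 3.245e-05.
At the depth limit, V_lim = h_lim·A = 6.738e-05 · 1.990e-05 = 1.341e-09 m³.
Thus life L = V_lim·H/(K·W) = 1.341e-09 · 5.977e+08 / (3.245e-05 · 19.40) = 1273 m.

value=1273 m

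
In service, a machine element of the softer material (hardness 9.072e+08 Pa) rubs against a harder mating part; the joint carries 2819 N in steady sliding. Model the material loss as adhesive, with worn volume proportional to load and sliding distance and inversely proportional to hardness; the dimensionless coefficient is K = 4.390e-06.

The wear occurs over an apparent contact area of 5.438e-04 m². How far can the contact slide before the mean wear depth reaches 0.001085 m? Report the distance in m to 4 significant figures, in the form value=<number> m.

The algebra holds full precision. Shown intermediates are rounded; rounded once at the end to four significant figures.
In SI base units, W = 2819 N, H = 9.072e+08 Pa, K = 4.390e-06.
Wearable volume V_lim = h_lim·A = 0.001085 · 5.438e-04 = 5.900e-07 m³.
Sliding life L = V_lim·H/(K·W) = 5.900e-07 · 9.072e+08 / (4.390e-06 · 2819) = 4.325e+04 m.

value=4.325e+04 m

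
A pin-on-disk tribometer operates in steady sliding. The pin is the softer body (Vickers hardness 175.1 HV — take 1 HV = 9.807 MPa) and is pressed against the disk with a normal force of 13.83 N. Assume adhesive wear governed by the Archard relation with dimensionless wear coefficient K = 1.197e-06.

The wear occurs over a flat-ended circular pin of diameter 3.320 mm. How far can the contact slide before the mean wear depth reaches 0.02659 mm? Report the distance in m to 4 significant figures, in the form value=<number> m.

The algebra keeps exact precision — intermediate values are displayed rounded; a single final rounding to 4 significant digits.
Convert: Hardness H = 175.1 HV × 9.807 MPa/HV = 1717 MPa = 1.717e+09 Pa.
Convert: Pin diameter d = 3.320 mm = 0.003320 m. Contact area A = π·d²/4 = π·(0.003320 m)²/4 = 8.657e-06 m².
Convert: Depth limit h_lim = 0.02659 mm = 2.659e-05 m.
Collected in SI base units: W = 13.83 N, H = 1.717e+09 Pa, K = 1.197e-06.
Volume at the limit: V_lim = h_lim·A = 2.659e-05 · 8.657e-06 = 2.302e-10 m³.
Sliding life L = V_lim·H/(K·W) = 2.302e-10 · 1.717e+09 / (1.197e-06 · 13.83) = 2.388e+04 m.

value=2.388e+04 m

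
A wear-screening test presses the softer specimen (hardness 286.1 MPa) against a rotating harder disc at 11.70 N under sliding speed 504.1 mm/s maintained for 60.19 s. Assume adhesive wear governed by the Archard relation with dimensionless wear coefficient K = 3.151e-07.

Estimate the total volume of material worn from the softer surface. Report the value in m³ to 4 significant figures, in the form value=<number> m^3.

value=3.910e-13 m^3

All arithmetic runs at full float precision — shown intermediates are rounded. Rounded once at the end: four significant digits.
Convert: Sliding speed v = 504.1 mm/s = 0.5041 m/s. Distance covered L = v·t = 0.5041 m/s × 60.19 s = 30.34 m.
Convert: Hardness H = 286.1 MPa = 2.861e+08 Pa.
Collected in SI base units: W = 11.70 N, H = 2.861e+08 Pa, K = 3.151e-07.
Apply Archard: V = K·W·L/H = 3.151e-07 · 11.70 · 30.34 / 2.861e+08 = 3.910e-13 m³.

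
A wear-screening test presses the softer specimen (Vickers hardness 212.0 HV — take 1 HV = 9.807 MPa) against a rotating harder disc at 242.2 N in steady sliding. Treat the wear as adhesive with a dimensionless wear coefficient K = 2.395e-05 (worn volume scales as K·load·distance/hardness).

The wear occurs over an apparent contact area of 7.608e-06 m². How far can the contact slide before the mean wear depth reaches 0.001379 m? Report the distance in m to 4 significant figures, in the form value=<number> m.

The algebra keeps full float precision; shown intermediates are rounded — rounded once at the end: 4 significant figures.
Convert: Hardness H = 212.0 HV × 9.807 MPa/HV = 2079 MPa = 2.079e+09 Pa.
Restated in SI base units: W = 242.2 N, H = 2.079e+09 Pa, K = 2.395e-05.
At the depth limit, V_lim = h_lim·A = 0.001379 · 7.608e-06 = 1.049e-08 m³.
So the life L = V_lim·H/(K·W) = 1.049e-08 · 2.079e+09 / (2.395e-05 · 242.2) = 3760 m.

value=3760 m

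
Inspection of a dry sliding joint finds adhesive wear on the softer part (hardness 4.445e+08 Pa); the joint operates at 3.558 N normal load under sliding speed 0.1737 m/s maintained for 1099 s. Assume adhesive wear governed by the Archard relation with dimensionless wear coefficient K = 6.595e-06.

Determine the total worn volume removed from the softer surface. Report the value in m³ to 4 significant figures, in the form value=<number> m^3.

The algebra carries exact precision — intermediates appear rounded, and a single final rounding, at four significant digits.
Sliding distance L = v·t = 0.1737 m/s × 1099 s = 190.9 m.
Working in SI base units: W = 3.558 N, H = 4.445e+08 Pa, K = 6.595e-06.
The Archard volume V = K·W·L/H = 6.595e-06 · 3.558 · 190.9 / 4.445e+08 = 1.008e-11 m³.

value=1.008e-11 m^3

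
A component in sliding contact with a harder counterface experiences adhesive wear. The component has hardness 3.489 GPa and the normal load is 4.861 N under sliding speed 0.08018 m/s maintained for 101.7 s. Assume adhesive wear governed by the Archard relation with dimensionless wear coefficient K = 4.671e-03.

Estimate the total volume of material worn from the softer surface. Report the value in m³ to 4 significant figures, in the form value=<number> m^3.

The intermediates are printed rounded. The computation runs at full precision, and a lone final rounding, at four significant figures.
The distance L = v·t = 0.08018 m/s × 101.7 s = 8.154 m.
Hardness H = 3.489 GPa = 3.489e+09 Pa.
Expressed in SI base units: W = 4.861 N, H = 3.489e+09 Pa, K = 4.671e-03.
The Archard volume V = K·W·L/H = 4.671e-03 · 4.861 · 8.154 / 3.489e+09 = 5.307e-11 m³.

value=5.307e-11 m^3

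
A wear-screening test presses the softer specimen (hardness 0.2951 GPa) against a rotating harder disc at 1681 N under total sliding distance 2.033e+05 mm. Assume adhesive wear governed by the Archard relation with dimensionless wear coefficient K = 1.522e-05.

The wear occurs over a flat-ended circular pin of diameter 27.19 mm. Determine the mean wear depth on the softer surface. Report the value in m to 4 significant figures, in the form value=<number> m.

value=3.036e-05 m

Shown intermediates are rounded; all arithmetic runs at full precision. Rounded just once to 4 significant figures.
Convert: Total distance L = 2.033e+05 mm = 203.3 m.
Convert: Hardness H = 0.2951 GPa = 2.951e+08 Pa.
Convert: Pin diameter d = 27.19 mm = 0.02719 m. Contact area A = π·d²/4 = π·(0.02719 m)²/4 = 5.806e-04 m².
Working in SI base units: W = 1681 N, H = 2.951e+08 Pa, K = 1.522e-05.
Archard volume V = K·W·L/H = 1.522e-05 · 1681 · 203.3 / 2.951e+08 = 1.763e-08 m³.
Mean depth h = V/A = 1.763e-08 / 5.806e-04 = 3.036e-05 m.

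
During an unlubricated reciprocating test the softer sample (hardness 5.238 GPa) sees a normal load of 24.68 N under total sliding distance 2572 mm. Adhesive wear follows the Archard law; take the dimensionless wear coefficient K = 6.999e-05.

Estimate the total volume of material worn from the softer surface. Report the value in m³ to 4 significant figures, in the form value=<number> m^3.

Intermediates are printed rounded — the computation runs at full precision; rounded once at the end to 4 significant figures.
Convert: Distance covered L = 2572 mm = 2.572 m.
Convert: Hardness H = 5.238 GPa = 5.238e+09 Pa.
SI base units throughout: W = 24.68 N, H = 5.238e+09 Pa, K = 6.999e-05.
Wear volume V = K·W·L/H = 6.999e-05 · 24.68 · 2.572 / 5.238e+09 = 8.482e-13 m³.

value=8.482e-13 m^3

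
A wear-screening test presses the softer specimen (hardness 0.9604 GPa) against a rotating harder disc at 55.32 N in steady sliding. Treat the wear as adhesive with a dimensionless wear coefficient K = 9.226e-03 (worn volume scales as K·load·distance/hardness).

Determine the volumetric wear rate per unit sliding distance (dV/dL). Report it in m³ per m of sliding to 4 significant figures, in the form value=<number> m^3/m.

value=5.314e-10 m^3/m

The algebra maintains exact precision — intermediate values appear rounded; a lone final rounding, at 4 significant figures.
Hardness H = 0.9604 GPa = 9.604e+08 Pa.
SI base units throughout: W = 55.32 N, H = 9.604e+08 Pa, K = 9.226e-03.
The wear rate dV/dL = K·W/H (independent of L): 9.226e-03 · 55.32 / 9.604e+08 = 5.314e-10 m³/m.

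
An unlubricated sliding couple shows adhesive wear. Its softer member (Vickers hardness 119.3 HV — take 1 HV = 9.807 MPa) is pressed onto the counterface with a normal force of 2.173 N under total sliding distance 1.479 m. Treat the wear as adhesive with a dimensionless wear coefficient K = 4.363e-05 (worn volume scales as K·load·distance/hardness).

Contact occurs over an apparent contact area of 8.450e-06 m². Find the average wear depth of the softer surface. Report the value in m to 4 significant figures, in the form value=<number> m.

The intermediates are shown rounded. The algebra keeps exact precision; rounded once at the end: four significant figures.
Hardness H = 119.3 HV × 9.807 MPa/HV = 1170 MPa = 1.170e+09 Pa.
Expressed in SI base units: W = 2.173 N, H = 1.170e+09 Pa, K = 4.363e-05.
By Archard's law, V = K·W·L/H = 4.363e-05 · 2.173 · 1.479 / 1.170e+09 = 1.198e-13 m³.
Mean wear depth h = V/A = 1.198e-13 / 8.450e-06 = 1.418e-08 m.

value=1.418e-08 m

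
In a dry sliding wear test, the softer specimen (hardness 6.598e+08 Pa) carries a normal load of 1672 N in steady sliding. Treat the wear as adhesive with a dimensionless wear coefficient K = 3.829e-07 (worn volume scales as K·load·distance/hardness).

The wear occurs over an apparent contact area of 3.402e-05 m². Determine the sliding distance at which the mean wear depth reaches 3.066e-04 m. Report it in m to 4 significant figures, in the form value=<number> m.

value=1.075e+04 m

Intermediates are displayed rounded, and each operation runs at full float precision, and rounded once at the end: four significant figures.
Collected in SI base units: W = 1672 N, H = 6.598e+08 Pa, K = 3.829e-07.
Permissible volume V_lim = h_lim·A = 3.066e-04 · 3.402e-05 = 1.043e-08 m³.
Life L = V_lim·H/(K·W) = 1.043e-08 · 6.598e+08 / (3.829e-07 · 1672) = 1.075e+04 m.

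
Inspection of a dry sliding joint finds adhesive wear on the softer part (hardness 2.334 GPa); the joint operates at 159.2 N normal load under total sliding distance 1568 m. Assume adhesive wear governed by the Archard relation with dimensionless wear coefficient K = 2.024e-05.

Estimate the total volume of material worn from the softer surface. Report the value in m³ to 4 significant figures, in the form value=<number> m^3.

value=2.165e-09 m^3

The intermediates are displayed rounded. The computation maintains full precision; a lone final rounding to four significant figures.
Hardness H = 2.334 GPa = 2.334e+09 Pa.
Expressed in SI base units: W = 159.2 N, H = 2.334e+09 Pa, K = 2.024e-05.
Wear volume V = K·W·L/H = 2.024e-05 · 159.2 · 1568 / 2.334e+09 = 2.165e-09 m³.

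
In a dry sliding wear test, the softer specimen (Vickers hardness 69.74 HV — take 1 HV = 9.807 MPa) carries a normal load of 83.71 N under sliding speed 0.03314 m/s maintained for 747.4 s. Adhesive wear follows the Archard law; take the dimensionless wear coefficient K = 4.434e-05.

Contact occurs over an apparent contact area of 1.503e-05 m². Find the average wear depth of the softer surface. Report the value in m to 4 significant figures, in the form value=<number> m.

value=8.943e-06 m

Intermediate values are shown rounded; all arithmetic maintains full precision; one last rounding: four significant digits.
Convert: Total distance L = v·t = 0.03314 m/s × 747.4 s = 24.77 m.
Convert: Hardness H = 69.74 HV × 9.807 MPa/HV = 683.9 MPa = 6.839e+08 Pa.
In SI base units, W = 83.71 N, H = 6.839e+08 Pa, K = 4.434e-05.
Volume removed: V = K·W·L/H = 4.434e-05 · 83.71 · 24.77 / 6.839e+08 = 1.344e-10 m³.
Depth h = V/A = 1.344e-10 / 1.503e-05 = 8.943e-06 m.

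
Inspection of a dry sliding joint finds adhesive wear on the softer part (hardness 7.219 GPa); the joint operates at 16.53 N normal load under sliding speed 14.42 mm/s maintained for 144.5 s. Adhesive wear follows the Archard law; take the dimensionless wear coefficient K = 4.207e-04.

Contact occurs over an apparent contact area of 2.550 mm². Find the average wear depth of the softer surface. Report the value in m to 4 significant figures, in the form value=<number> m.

Intermediate values are printed rounded; the algebra maintains exact precision. Rounded just once, at 4 significant digits.
Sliding speed v = 14.42 mm/s = 0.01442 m/s. Total distance L = v·t = 0.01442 m/s × 144.5 s = 2.084 m.
Hardness H = 7.219 GPa = 7.219e+09 Pa.
Contact area A = 2.550 mm² = 2.550e-06 m².
In SI base units, W = 16.53 N, H = 7.219e+09 Pa, K = 4.207e-04.
The Archard volume V = K·W·L/H = 4.207e-04 · 16.53 · 2.084 / 7.219e+09 = 2.007e-12 m³.
Depth h = V/A = 2.007e-12 / 2.550e-06 = 7.872e-07 m.

value=7.872e-07 m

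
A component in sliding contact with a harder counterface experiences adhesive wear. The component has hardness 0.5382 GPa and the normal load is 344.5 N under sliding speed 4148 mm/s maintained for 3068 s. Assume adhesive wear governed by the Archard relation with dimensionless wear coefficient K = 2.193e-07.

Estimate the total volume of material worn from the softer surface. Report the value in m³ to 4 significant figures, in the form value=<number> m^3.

All arithmetic holds full precision — the intermediates are displayed rounded, and a lone final rounding, at 4 significant figures.
Convert: Sliding speed v = 4148 mm/s = 4.148 m/s. Path length L = v·t = 4.148 m/s × 3068 s = 1.273e+04 m.
Convert: Hardness H = 0.5382 GPa = 5.382e+08 Pa.
As SI base values: W = 344.5 N, H = 5.382e+08 Pa, K = 2.193e-07.
Worn volume V = K·W·L/H = 2.193e-07 · 344.5 · 1.273e+04 / 5.382e+08 = 1.786e-09 m³.

value=1.786e-09 m^3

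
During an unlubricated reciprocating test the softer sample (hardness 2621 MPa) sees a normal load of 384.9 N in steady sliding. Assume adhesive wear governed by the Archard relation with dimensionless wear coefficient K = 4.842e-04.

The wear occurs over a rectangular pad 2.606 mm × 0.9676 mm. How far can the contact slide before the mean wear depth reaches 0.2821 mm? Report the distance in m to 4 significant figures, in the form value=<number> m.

value=10.00 m

Every step keeps full precision — intermediate values are displayed rounded, and one last rounding: four significant figures.
Hardness H = 2621 MPa = 2.621e+09 Pa.
Pad sides 2.606 mm × 0.9676 mm = 2.606e-03 m × 9.676e-04 m. Contact area A = 2.606e-03 m × 9.676e-04 m = 2.522e-06 m².
Depth limit h_lim = 0.2821 mm = 2.821e-04 m.
Collected in SI base units: W = 384.9 N, H = 2.621e+09 Pa, K = 4.842e-04.
Volume at the limit: V_lim = h_lim·A = 2.821e-04 · 2.522e-06 = 7.113e-10 m³.
Sliding life L = V_lim·H/(K·W) = 7.113e-10 · 2.621e+09 / (4.842e-04 · 384.9) = 10.00 m.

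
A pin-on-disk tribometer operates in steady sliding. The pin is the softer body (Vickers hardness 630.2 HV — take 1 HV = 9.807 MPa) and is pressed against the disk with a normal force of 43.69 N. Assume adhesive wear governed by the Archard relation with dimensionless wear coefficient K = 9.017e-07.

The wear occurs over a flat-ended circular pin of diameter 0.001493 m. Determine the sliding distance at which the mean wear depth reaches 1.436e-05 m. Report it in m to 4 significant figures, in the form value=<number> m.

Shown intermediates are rounded; each operation keeps exact precision, and rounded once at the end, at 4 significant figures.
Hardness H = 630.2 HV × 9.807 MPa/HV = 6180 MPa = 6.180e+09 Pa.
Contact area A = π·d²/4 = π·(0.001493 m)²/4 = 1.751e-06 m².
Expressed in SI base units: W = 43.69 N, H = 6.180e+09 Pa, K = 9.017e-07.
Volume at the limit: V_lim = h_lim·A = 1.436e-05 · 1.751e-06 = 2.514e-11 m³.
So the life L = V_lim·H/(K·W) = 2.514e-11 · 6.180e+09 / (9.017e-07 · 43.69) = 3944 m.

value=3944 m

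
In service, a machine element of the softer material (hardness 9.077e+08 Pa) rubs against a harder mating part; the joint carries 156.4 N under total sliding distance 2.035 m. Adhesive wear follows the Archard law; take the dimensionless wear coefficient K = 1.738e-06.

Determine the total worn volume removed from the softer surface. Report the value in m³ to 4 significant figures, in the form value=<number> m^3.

The algebra holds full float precision, and intermediates appear rounded. Rounded just once, at 4 significant digits.
Collected in SI base units: W = 156.4 N, H = 9.077e+08 Pa, K = 1.738e-06.
Worn volume V = K·W·L/H = 1.738e-06 · 156.4 · 2.035 / 9.077e+08 = 6.094e-13 m³.

value=6.094e-13 m^3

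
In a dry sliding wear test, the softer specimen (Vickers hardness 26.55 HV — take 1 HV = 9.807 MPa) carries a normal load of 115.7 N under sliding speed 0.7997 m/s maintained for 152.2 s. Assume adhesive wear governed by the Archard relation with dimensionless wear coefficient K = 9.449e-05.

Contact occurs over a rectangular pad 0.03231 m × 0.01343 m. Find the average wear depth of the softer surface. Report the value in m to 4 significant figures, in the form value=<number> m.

value=1.178e-05 m

The intermediates are displayed rounded; each operation keeps exact precision — rounded once at the end, at 4 significant figures.
Path length L = v·t = 0.7997 m/s × 152.2 s = 121.7 m.
Hardness H = 26.55 HV × 9.807 MPa/HV = 260.4 MPa = 2.604e+08 Pa.
Contact area A = 0.03231 m × 0.01343 m = 4.339e-04 m².
Restated in SI base units: W = 115.7 N, H = 2.604e+08 Pa, K = 9.449e-05.
The Archard volume V = K·W·L/H = 9.449e-05 · 115.7 · 121.7 / 2.604e+08 = 5.110e-09 m³.
Wear depth h = V/A = 5.110e-09 / 4.339e-04 = 1.178e-05 m.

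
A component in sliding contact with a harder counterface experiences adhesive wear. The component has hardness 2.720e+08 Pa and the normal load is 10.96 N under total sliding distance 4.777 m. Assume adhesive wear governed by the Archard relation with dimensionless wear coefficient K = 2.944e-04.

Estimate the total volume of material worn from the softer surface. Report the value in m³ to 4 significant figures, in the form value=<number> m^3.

Every step runs at full float precision. Intermediate values appear rounded — a single final rounding, at 4 significant figures.
Working in SI base units: W = 10.96 N, H = 2.720e+08 Pa, K = 2.944e-04.
Worn volume V = K·W·L/H = 2.944e-04 · 10.96 · 4.777 / 2.720e+08 = 5.667e-11 m³.

value=5.667e-11 m^3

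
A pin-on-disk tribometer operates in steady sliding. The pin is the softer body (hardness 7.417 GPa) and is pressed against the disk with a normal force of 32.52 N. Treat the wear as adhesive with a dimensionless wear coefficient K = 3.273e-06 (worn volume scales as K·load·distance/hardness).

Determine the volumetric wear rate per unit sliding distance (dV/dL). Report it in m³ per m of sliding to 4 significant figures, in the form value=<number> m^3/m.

Intermediate values are shown rounded; all arithmetic keeps full precision — one final rounding, at four significant digits.
Hardness H = 7.417 GPa = 7.417e+09 Pa.
Collected in SI base units: W = 32.52 N, H = 7.417e+09 Pa, K = 3.273e-06.
Wear rate dV/dL = K·W/H — distance-free: 3.273e-06 · 32.52 / 7.417e+09 = 1.435e-14 m³/m.

value=1.435e-14 m^3/m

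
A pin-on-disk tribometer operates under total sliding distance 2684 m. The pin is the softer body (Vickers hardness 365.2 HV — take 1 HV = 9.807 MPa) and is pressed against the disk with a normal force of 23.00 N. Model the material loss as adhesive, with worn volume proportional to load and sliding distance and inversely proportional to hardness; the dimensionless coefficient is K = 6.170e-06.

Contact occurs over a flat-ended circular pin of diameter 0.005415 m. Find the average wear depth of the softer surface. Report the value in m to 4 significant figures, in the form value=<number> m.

value=4.618e-06 m

Every step maintains full precision. Shown intermediates are rounded; a single final rounding, at 4 significant digits.
Convert: Hardness H = 365.2 HV × 9.807 MPa/HV = 3582 MPa = 3.582e+09 Pa.
Convert: Contact area A = π·d²/4 = π·(0.005415 m)²/4 = 2.303e-05 m².
Expressed in SI base units: W = 23.00 N, H = 3.582e+09 Pa, K = 6.170e-06.
Archard relation: V = K·W·L/H = 6.170e-06 · 23.00 · 2684 / 3.582e+09 = 1.063e-10 m³.
Average depth h = V/A = 1.063e-10 / 2.303e-05 = 4.618e-06 m.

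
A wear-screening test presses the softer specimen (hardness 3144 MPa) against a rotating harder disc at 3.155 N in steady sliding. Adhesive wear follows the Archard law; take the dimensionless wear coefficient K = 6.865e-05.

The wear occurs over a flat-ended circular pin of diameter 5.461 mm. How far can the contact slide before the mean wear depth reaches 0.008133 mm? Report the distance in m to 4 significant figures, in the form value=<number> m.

value=2765 m

The intermediates appear rounded. The computation carries exact precision. Rounded just once: four significant figures.
Convert: Hardness H = 3144 MPa = 3.144e+09 Pa.
Convert: Pin diameter d = 5.461 mm = 0.005461 m. Contact area A = π·d²/4 = π·(0.005461 m)²/4 = 2.342e-05 m².
Convert: Depth limit h_lim = 0.008133 mm = 8.133e-06 m.
As SI base values: W = 3.155 N, H = 3.144e+09 Pa, K = 6.865e-05.
Limit volume V_lim = h_lim·A = 8.133e-06 · 2.342e-05 = 1.905e-10 m³.
Life L = V_lim·H/(K·W) = 1.905e-10 · 3.144e+09 / (6.865e-05 · 3.155) = 2765 m.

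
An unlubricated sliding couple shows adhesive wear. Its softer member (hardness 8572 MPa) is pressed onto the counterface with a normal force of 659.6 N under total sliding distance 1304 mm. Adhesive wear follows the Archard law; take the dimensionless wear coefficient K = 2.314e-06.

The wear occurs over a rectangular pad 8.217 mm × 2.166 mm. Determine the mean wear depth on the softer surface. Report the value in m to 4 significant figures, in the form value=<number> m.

value=1.305e-08 m

All working math holds full float precision; the intermediates are printed rounded — one final rounding: 4 significant digits.
Distance covered L = 1304 mm = 1.304 m.
Hardness H = 8572 MPa = 8.572e+09 Pa.
Pad sides 8.217 mm × 2.166 mm = 0.008217 m × 0.002166 m. Contact area A = 0.008217 m × 0.002166 m = 1.780e-05 m².
As SI base values: W = 659.6 N, H = 8.572e+09 Pa, K = 2.314e-06.
Worn volume V = K·W·L/H = 2.314e-06 · 659.6 · 1.304 / 8.572e+09 = 2.322e-13 m³.
Average depth h = V/A = 2.322e-13 / 1.780e-05 = 1.305e-08 m.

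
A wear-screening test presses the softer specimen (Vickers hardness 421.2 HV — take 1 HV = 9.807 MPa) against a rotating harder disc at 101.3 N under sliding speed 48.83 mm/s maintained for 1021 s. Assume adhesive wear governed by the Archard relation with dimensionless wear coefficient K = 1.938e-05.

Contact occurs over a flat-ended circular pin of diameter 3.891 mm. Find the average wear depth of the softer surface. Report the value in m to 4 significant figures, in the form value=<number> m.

value=1.993e-06 m

All working math holds full precision; intermediates appear rounded — one last rounding, at 4 significant figures.
Sliding speed v = 48.83 mm/s = 0.04883 m/s. Distance covered L = v·t = 0.04883 m/s × 1021 s = 49.86 m.
Hardness H = 421.2 HV × 9.807 MPa/HV = 4131 MPa = 4.131e+09 Pa.
Pin diameter d = 3.891 mm = 0.003891 m. Contact area A = π·d²/4 = π·(0.003891 m)²/4 = 1.189e-05 m².
In SI base units, W = 101.3 N, H = 4.131e+09 Pa, K = 1.938e-05.
Wear volume V = K·W·L/H = 1.938e-05 · 101.3 · 49.86 / 4.131e+09 = 2.369e-11 m³.
Depth h = V/A = 2.369e-11 / 1.189e-05 = 1.993e-06 m.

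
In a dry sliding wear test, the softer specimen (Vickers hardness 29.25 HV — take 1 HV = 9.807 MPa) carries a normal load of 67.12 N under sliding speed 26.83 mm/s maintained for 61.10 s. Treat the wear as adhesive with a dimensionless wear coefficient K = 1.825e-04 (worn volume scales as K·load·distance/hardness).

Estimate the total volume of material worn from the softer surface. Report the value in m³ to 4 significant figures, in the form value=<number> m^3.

The intermediates appear rounded. All working math maintains exact precision, and rounded once at the end, at 4 significant digits.
Convert: Sliding speed v = 26.83 mm/s = 0.02683 m/s. Path length L = v·t = 0.02683 m/s × 61.10 s = 1.639 m.
Convert: Hardness H = 29.25 HV × 9.807 MPa/HV = 286.9 MPa = 2.869e+08 Pa.
In SI base units, W = 67.12 N, H = 2.869e+08 Pa, K = 1.825e-04.
The Archard volume V = K·W·L/H = 1.825e-04 · 67.12 · 1.639 / 2.869e+08 = 7.000e-11 m³.

value=7.000e-11 m^3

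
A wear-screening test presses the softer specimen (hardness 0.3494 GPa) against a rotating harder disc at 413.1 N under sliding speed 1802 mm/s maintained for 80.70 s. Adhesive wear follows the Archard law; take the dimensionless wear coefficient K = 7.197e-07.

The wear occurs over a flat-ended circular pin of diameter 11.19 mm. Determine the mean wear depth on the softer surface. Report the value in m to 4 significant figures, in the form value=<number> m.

All arithmetic maintains exact precision, and displayed values are rounded; one last rounding, at four significant figures.
Convert: Sliding speed v = 1802 mm/s = 1.802 m/s. Total distance L = v·t = 1.802 m/s × 80.70 s = 145.4 m.
Convert: Hardness H = 0.3494 GPa = 3.494e+08 Pa.
Convert: Pin diameter d = 11.19 mm = 0.01119 m. Contact area A = π·d²/4 = π·(0.01119 m)²/4 = 9.834e-05 m².
In SI base units, W = 413.1 N, H = 3.494e+08 Pa, K = 7.197e-07.
Wear volume V = K·W·L/H = 7.197e-07 · 413.1 · 145.4 / 3.494e+08 = 1.237e-10 m³.
Depth of wear h = V/A = 1.237e-10 / 9.834e-05 = 1.258e-06 m.

value=1.258e-06 m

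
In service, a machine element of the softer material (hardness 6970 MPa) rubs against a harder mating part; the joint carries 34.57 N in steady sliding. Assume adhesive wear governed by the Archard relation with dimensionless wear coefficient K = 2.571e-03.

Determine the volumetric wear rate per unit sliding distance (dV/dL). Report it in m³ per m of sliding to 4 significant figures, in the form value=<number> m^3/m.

All working math keeps full precision. Shown intermediates are rounded — one last rounding, at four significant digits.
Hardness H = 6970 MPa = 6.970e+09 Pa.
In SI base units, W = 34.57 N, H = 6.970e+09 Pa, K = 2.571e-03.
The wear rate dV/dL = K·W/H (independent of L): 2.571e-03 · 34.57 / 6.970e+09 = 1.275e-11 m³/m.

value=1.275e-11 m^3/m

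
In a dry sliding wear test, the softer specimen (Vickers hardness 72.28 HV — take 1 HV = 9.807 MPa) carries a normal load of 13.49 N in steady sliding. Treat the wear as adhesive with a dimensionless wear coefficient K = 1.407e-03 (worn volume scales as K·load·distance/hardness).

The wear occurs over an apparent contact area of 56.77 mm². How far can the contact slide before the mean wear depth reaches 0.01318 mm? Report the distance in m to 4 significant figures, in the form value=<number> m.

The intermediates are displayed rounded; each operation keeps full precision, and rounded once at the end, at 4 significant digits.
Hardness H = 72.28 HV × 9.807 MPa/HV = 708.8 MPa = 7.088e+08 Pa.
Contact area A = 56.77 mm² = 5.677e-05 m².
Depth limit h_lim = 0.01318 mm = 1.318e-05 m.
SI base units throughout: W = 13.49 N, H = 7.088e+08 Pa, K = 1.407e-03.
Permissible volume V_lim = h_lim·A = 1.318e-05 · 5.677e-05 = 7.482e-10 m³.
Life L = V_lim·H/(K·W) = 7.482e-10 · 7.088e+08 / (1.407e-03 · 13.49) = 27.94 m.

value=27.94 m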